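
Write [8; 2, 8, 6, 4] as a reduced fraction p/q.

Using pₖ = aₖpₖ₋₁ + pₖ₋₂ and qₖ = aₖqₖ₋₁ + qₖ₋₂:
  k=0: a=8, p=8, q=1
  k=1: a=2, p=17, q=2
  k=2: a=8, p=144, q=17
  k=3: a=6, p=881, q=104
  k=4: a=4, p=3668, q=433

3668/433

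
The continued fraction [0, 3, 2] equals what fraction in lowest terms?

Using pₖ = aₖpₖ₋₁ + pₖ₋₂ and qₖ = aₖqₖ₋₁ + qₖ₋₂:
  k=0: a=0, p=0, q=1
  k=1: a=3, p=1, q=3
  k=2: a=2, p=2, q=7

2/7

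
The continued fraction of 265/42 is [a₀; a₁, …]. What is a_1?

3

265 = 6·42 + 13   →  a_0 = 6
42 = 3·13 + 3   →  a_1 = 3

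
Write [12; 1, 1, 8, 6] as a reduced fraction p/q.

Fold from the inside: start with 6/1.
  8 + 1/6 = 49/6
  1 + 6/49 = 55/49
  1 + 49/55 = 104/55
  12 + 55/104 = 1303/104

1303/104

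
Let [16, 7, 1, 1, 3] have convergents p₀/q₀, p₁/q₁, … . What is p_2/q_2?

Using pₖ = aₖpₖ₋₁ + pₖ₋₂, qₖ = aₖqₖ₋₁ + qₖ₋₂ (with p₋₁=1, p₋₂=0, q₋₁=0, q₋₂=1):
  k=0: a=16, p=16, q=1
  k=1: a=7, p=113, q=7
  k=2: a=1, p=129, q=8

129/8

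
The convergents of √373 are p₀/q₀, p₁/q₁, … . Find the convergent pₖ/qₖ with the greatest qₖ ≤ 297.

5118/265

√373 = [19; 3, 5, 5, 3, 38, …] (period length 5).
Convergents:
  p_0/q_0 = 19/1
  p_1/q_1 = 58/3
  p_2/q_2 = 309/16
  p_3/q_3 = 1603/83
  p_4/q_4 = 5118/265
  p_5/q_5 = 196087/10153
q_4 = 265 ≤ 297 < 10153 = q_5, so the answer is 5118/265.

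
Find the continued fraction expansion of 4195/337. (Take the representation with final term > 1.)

4195 = 12·337 + 151
337 = 2·151 + 35
151 = 4·35 + 11
35 = 3·11 + 2
11 = 5·2 + 1
2 = 2·1 + 0  (stop)
So 4195/337 = [12; 2, 4, 3, 5, 2].

[12; 2, 4, 3, 5, 2]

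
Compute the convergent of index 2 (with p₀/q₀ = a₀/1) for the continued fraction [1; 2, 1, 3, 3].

Using pₖ = aₖpₖ₋₁ + pₖ₋₂, qₖ = aₖqₖ₋₁ + qₖ₋₂ (with p₋₁=1, p₋₂=0, q₋₁=0, q₋₂=1):
  k=0: a=1, p=1, q=1
  k=1: a=2, p=3, q=2
  k=2: a=1, p=4, q=3

4/3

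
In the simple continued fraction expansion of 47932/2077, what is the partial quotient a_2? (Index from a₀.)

1

47932 = 23·2077 + 161   →  a_0 = 23
2077 = 12·161 + 145   →  a_1 = 12
161 = 1·145 + 16   →  a_2 = 1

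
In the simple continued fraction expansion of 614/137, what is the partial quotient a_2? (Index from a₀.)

13

614 = 4·137 + 66   →  a_0 = 4
137 = 2·66 + 5   →  a_1 = 2
66 = 13·5 + 1   →  a_2 = 13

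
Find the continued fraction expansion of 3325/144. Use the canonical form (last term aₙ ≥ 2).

3325 = 23*144 + 13
144 = 11*13 + 1
13 = 13*1 + 0  (stop)
So 3325/144 = [23; 11, 13].

[23; 11, 13]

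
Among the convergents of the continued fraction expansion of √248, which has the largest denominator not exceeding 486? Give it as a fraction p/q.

√248 = [15; 1, 2, 1, 30, …] (period length 4).
Convergents:
  p_0/q_0 = 15/1
  p_1/q_1 = 16/1
  p_2/q_2 = 47/3
  p_3/q_3 = 63/4
  p_4/q_4 = 1937/123
  p_5/q_5 = 2000/127
  p_6/q_6 = 5937/377
  p_7/q_7 = 7937/504
q_6 = 377 ≤ 486 < 504 = q_7, so the answer is 5937/377.

5937/377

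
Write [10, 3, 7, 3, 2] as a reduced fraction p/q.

1651/160

Fold from the inside: start with 2/1.
  3 + 1/2 = 7/2
  7 + 2/7 = 51/7
  3 + 7/51 = 160/51
  10 + 51/160 = 1651/160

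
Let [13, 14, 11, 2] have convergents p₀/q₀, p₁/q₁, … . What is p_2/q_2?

2026/155

Using pₖ = aₖpₖ₋₁ + pₖ₋₂, qₖ = aₖqₖ₋₁ + qₖ₋₂ (with p₋₁=1, p₋₂=0, q₋₁=0, q₋₂=1):
  k=0: a=13, p=13, q=1
  k=1: a=14, p=183, q=14
  k=2: a=11, p=2026, q=155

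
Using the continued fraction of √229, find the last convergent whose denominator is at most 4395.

√229 = [15; 7, 1, 1, 7, 30, …] (period length 5).
Convergents:
  p_0/q_0 = 15/1
  p_1/q_1 = 106/7
  p_2/q_2 = 121/8
  p_3/q_3 = 227/15
  p_4/q_4 = 1710/113
  p_5/q_5 = 51527/3405
  p_6/q_6 = 362399/23948
q_5 = 3405 ≤ 4395 < 23948 = q_6, so the answer is 51527/3405.

51527/3405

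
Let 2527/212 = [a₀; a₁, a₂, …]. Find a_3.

2

2527 = 11·212 + 195   →  a_0 = 11
212 = 1·195 + 17   →  a_1 = 1
195 = 11·17 + 8   →  a_2 = 11
17 = 2·8 + 1   →  a_3 = 2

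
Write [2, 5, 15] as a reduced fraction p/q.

167/76

Fold from the inside: start with 15/1.
  5 + 1/15 = 76/15
  2 + 15/76 = 167/76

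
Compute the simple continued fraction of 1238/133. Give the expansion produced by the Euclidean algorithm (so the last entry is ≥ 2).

1238 = 9*133 + 41
133 = 3*41 + 10
41 = 4*10 + 1
10 = 10*1 + 0  (stop)
So 1238/133 = [9; 3, 4, 10].

[9; 3, 4, 10]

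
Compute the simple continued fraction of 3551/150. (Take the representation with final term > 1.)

[23; 1, 2, 16, 3]

3551 = 23*150 + 101
150 = 1*101 + 49
101 = 2*49 + 3
49 = 16*3 + 1
3 = 3*1 + 0  (stop)
So 3551/150 = [23; 1, 2, 16, 3].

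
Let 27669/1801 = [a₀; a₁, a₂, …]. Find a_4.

27669 = 15·1801 + 654   →  a_0 = 15
1801 = 2·654 + 493   →  a_1 = 2
654 = 1·493 + 161   →  a_2 = 1
493 = 3·161 + 10   →  a_3 = 3
161 = 16·10 + 1   →  a_4 = 16

16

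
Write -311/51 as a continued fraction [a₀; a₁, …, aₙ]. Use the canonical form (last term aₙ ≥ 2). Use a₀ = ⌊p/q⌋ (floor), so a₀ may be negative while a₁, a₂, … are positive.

[-7; 1, 9, 5]

-311 = -7·51 + 46
51 = 1·46 + 5
46 = 9·5 + 1
5 = 5·1 + 0  (stop)
So -311/51 = [-7; 1, 9, 5].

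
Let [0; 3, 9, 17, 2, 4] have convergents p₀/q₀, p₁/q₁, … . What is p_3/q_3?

Using pₖ = aₖpₖ₋₁ + pₖ₋₂, qₖ = aₖqₖ₋₁ + qₖ₋₂ (with p₋₁=1, p₋₂=0, q₋₁=0, q₋₂=1):
  k=0: a=0, p=0, q=1
  k=1: a=3, p=1, q=3
  k=2: a=9, p=9, q=28
  k=3: a=17, p=154, q=479

154/479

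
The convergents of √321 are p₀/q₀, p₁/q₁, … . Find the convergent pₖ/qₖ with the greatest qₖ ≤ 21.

215/12

√321 = [17; 1, 10, 1, 34, …] (period length 4).
Convergents:
  p_0/q_0 = 17/1
  p_1/q_1 = 18/1
  p_2/q_2 = 197/11
  p_3/q_3 = 215/12
  p_4/q_4 = 7507/419
q_3 = 12 ≤ 21 < 419 = q_4, so the answer is 215/12.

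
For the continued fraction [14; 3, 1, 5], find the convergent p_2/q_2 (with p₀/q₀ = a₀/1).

Using pₖ = aₖpₖ₋₁ + pₖ₋₂, qₖ = aₖqₖ₋₁ + qₖ₋₂ (with p₋₁=1, p₋₂=0, q₋₁=0, q₋₂=1):
  k=0: a=14, p=14, q=1
  k=1: a=3, p=43, q=3
  k=2: a=1, p=57, q=4

57/4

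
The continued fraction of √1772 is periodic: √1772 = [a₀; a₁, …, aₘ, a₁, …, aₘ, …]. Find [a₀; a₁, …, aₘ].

[42; 10, 1, 1, 20, 1, 1, 10, 84]

a₀ = ⌊√1772⌋ = 42.
With m₀=0, d₀=1 and mₖ₊₁ = dₖaₖ − mₖ, dₖ₊₁ = (n − mₖ₊₁²)/dₖ, aₖ₊₁ = ⌊(a₀+mₖ₊₁)/dₖ₊₁⌋:
  k=1: m=42, d=8, a=10
  k=2: m=38, d=41, a=1
  k=3: m=3, d=43, a=1
  k=4: m=40, d=4, a=20
  k=5: m=40, d=43, a=1
  k=6: m=3, d=41, a=1
  k=7: m=38, d=8, a=10
  k=8: m=42, d=1, a=84
d=1 and a=2a₀=84 at k=8, so the next step gives (m, d) = (42, 8) again — its k=1 value — and the period has length 8.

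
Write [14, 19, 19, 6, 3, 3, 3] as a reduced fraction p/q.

Using pₖ = aₖpₖ₋₁ + pₖ₋₂ and qₖ = aₖqₖ₋₁ + qₖ₋₂:
  k=0: a=14, p=14, q=1
  k=1: a=19, p=267, q=19
  k=2: a=19, p=5087, q=362
  k=3: a=6, p=30789, q=2191
  k=4: a=3, p=97454, q=6935
  k=5: a=3, p=323151, q=22996
  k=6: a=3, p=1066907, q=75923

1066907/75923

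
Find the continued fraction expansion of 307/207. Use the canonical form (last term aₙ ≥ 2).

[1; 2, 14, 3, 2]

307 = 1·207 + 100
207 = 2·100 + 7
100 = 14·7 + 2
7 = 3·2 + 1
2 = 2·1 + 0  (stop)
So 307/207 = [1; 2, 14, 3, 2].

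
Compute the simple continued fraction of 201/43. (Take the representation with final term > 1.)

201 = 4*43 + 29
43 = 1*29 + 14
29 = 2*14 + 1
14 = 14*1 + 0  (stop)
So 201/43 = [4; 1, 2, 14].

[4; 1, 2, 14]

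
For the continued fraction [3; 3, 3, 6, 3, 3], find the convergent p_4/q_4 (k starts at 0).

Using pₖ = aₖpₖ₋₁ + pₖ₋₂, qₖ = aₖqₖ₋₁ + qₖ₋₂ (with p₋₁=1, p₋₂=0, q₋₁=0, q₋₂=1):
  k=0: a=3, p=3, q=1
  k=1: a=3, p=10, q=3
  k=2: a=3, p=33, q=10
  k=3: a=6, p=208, q=63
  k=4: a=3, p=657, q=199

657/199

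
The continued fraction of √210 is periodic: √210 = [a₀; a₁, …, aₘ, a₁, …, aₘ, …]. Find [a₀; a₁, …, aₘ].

[14; 2, 28]

a₀ = ⌊√210⌋ = 14.
With m₀=0, d₀=1 and mₖ₊₁ = dₖaₖ − mₖ, dₖ₊₁ = (n − mₖ₊₁²)/dₖ, aₖ₊₁ = ⌊(a₀+mₖ₊₁)/dₖ₊₁⌋:
  k=1: m=14, d=14, a=2
  k=2: m=14, d=1, a=28
d=1 and a=2a₀=28 at k=2, so the next step gives (m, d) = (14, 14) again — its k=1 value — and the period has length 2.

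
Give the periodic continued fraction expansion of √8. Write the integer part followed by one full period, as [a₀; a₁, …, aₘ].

a₀ = ⌊√8⌋ = 2.
With m₀=0, d₀=1 and mₖ₊₁ = dₖaₖ − mₖ, dₖ₊₁ = (n − mₖ₊₁²)/dₖ, aₖ₊₁ = ⌊(a₀+mₖ₊₁)/dₖ₊₁⌋:
  k=1: m=2, d=4, a=1
  k=2: m=2, d=1, a=4
d=1 and a=2a₀=4 at k=2, so the next step gives (m, d) = (2, 4) again — its k=1 value — and the period has length 2.

[2; 1, 4]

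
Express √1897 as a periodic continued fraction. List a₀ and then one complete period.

a₀ = ⌊√1897⌋ = 43.

[43; 1, 1, 4, 12, 4, 1, 1, 86]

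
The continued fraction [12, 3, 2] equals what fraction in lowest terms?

86/7

Fold from the inside: start with 2/1.
  3 + 1/2 = 7/2
  12 + 2/7 = 86/7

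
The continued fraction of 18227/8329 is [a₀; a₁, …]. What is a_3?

4

18227 = 2·8329 + 1569   →  a_0 = 2
8329 = 5·1569 + 484   →  a_1 = 5
1569 = 3·484 + 117   →  a_2 = 3
484 = 4·117 + 16   →  a_3 = 4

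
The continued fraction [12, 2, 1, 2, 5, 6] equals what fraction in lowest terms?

Fold from the inside: start with 6/1.
  5 + 1/6 = 31/6
  2 + 6/31 = 68/31
  1 + 31/68 = 99/68
  2 + 68/99 = 266/99
  12 + 99/266 = 3291/266

3291/266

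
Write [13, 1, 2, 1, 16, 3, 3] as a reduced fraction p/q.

Using pₖ = aₖpₖ₋₁ + pₖ₋₂ and qₖ = aₖqₖ₋₁ + qₖ₋₂:
  k=0: a=13, p=13, q=1
  k=1: a=1, p=14, q=1
  k=2: a=2, p=41, q=3
  k=3: a=1, p=55, q=4
  k=4: a=16, p=921, q=67
  k=5: a=3, p=2818, q=205
  k=6: a=3, p=9375, q=682

9375/682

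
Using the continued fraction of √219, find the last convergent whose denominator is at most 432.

√219 = [14; 1, 3, 1, 28, …] (period length 4).
Convergents:
  p_0/q_0 = 14/1
  p_1/q_1 = 15/1
  p_2/q_2 = 59/4
  p_3/q_3 = 74/5
  p_4/q_4 = 2131/144
  p_5/q_5 = 2205/149
  p_6/q_6 = 8746/591
q_5 = 149 ≤ 432 < 591 = q_6, so the answer is 2205/149.

2205/149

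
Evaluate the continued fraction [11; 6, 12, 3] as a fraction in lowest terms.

2512/225

Using pₖ = aₖpₖ₋₁ + pₖ₋₂ and qₖ = aₖqₖ₋₁ + qₖ₋₂:
  k=0: a=11, p=11, q=1
  k=1: a=6, p=67, q=6
  k=2: a=12, p=815, q=73
  k=3: a=3, p=2512, q=225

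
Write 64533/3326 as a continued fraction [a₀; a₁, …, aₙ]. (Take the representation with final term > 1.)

64533 = 19·3326 + 1339
3326 = 2·1339 + 648
1339 = 2·648 + 43
648 = 15·43 + 3
43 = 14·3 + 1
3 = 3·1 + 0  (stop)
So 64533/3326 = [19; 2, 2, 15, 14, 3].

[19; 2, 2, 15, 14, 3]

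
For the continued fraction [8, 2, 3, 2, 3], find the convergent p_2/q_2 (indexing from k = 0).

Using pₖ = aₖpₖ₋₁ + pₖ₋₂, qₖ = aₖqₖ₋₁ + qₖ₋₂ (with p₋₁=1, p₋₂=0, q₋₁=0, q₋₂=1):
  k=0: a=8, p=8, q=1
  k=1: a=2, p=17, q=2
  k=2: a=3, p=59, q=7

59/7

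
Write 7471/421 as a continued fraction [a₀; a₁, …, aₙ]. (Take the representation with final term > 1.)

[17; 1, 2, 1, 14, 3, 2]

7471 = 17×421 + 314
421 = 1×314 + 107
314 = 2×107 + 100
107 = 1×100 + 7
100 = 14×7 + 2
7 = 3×2 + 1
2 = 2×1 + 0  (stop)
So 7471/421 = [17; 1, 2, 1, 14, 3, 2].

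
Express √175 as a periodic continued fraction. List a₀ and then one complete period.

[13; 4, 2, 1, 2, 4, 26]

a₀ = ⌊√175⌋ = 13.
With m₀=0, d₀=1 and mₖ₊₁ = dₖaₖ − mₖ, dₖ₊₁ = (n − mₖ₊₁²)/dₖ, aₖ₊₁ = ⌊(a₀+mₖ₊₁)/dₖ₊₁⌋:
  k=1: m=13, d=6, a=4
  k=2: m=11, d=9, a=2
  k=3: m=7, d=14, a=1
  k=4: m=7, d=9, a=2
  k=5: m=11, d=6, a=4
  k=6: m=13, d=1, a=26
d=1 and a=2a₀=26 at k=6, so the next step gives (m, d) = (13, 6) again — its k=1 value — and the period has length 6.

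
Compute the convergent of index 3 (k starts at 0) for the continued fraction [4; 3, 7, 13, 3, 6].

1248/289

Using pₖ = aₖpₖ₋₁ + pₖ₋₂, qₖ = aₖqₖ₋₁ + qₖ₋₂ (with p₋₁=1, p₋₂=0, q₋₁=0, q₋₂=1):
  k=0: a=4, p=4, q=1
  k=1: a=3, p=13, q=3
  k=2: a=7, p=95, q=22
  k=3: a=13, p=1248, q=289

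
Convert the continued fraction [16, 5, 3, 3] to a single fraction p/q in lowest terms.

858/53

Using pₖ = aₖpₖ₋₁ + pₖ₋₂ and qₖ = aₖqₖ₋₁ + qₖ₋₂:
  k=0: a=16, p=16, q=1
  k=1: a=5, p=81, q=5
  k=2: a=3, p=259, q=16
  k=3: a=3, p=858, q=53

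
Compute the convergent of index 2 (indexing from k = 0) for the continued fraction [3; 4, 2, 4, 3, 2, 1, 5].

29/9

Using pₖ = aₖpₖ₋₁ + pₖ₋₂, qₖ = aₖqₖ₋₁ + qₖ₋₂ (with p₋₁=1, p₋₂=0, q₋₁=0, q₋₂=1):
  k=0: a=3, p=3, q=1
  k=1: a=4, p=13, q=4
  k=2: a=2, p=29, q=9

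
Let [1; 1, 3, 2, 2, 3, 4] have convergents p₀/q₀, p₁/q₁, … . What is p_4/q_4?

Using pₖ = aₖpₖ₋₁ + pₖ₋₂, qₖ = aₖqₖ₋₁ + qₖ₋₂ (with p₋₁=1, p₋₂=0, q₋₁=0, q₋₂=1):
  k=0: a=1, p=1, q=1
  k=1: a=1, p=2, q=1
  k=2: a=3, p=7, q=4
  k=3: a=2, p=16, q=9
  k=4: a=2, p=39, q=22

39/22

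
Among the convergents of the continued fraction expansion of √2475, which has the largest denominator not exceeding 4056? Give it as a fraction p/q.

79201/1592

√2475 = [49; 1, 2, 1, 98, …] (period length 4).
Convergents:
  p_0/q_0 = 49/1
  p_1/q_1 = 50/1
  p_2/q_2 = 149/3
  p_3/q_3 = 199/4
  p_4/q_4 = 19651/395
  p_5/q_5 = 19850/399
  p_6/q_6 = 59351/1193
  p_7/q_7 = 79201/1592
  p_8/q_8 = 7821049/157209
q_7 = 1592 ≤ 4056 < 157209 = q_8, so the answer is 79201/1592.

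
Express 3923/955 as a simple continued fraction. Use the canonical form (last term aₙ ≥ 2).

[4; 9, 3, 1, 2, 9]

3923 = 4×955 + 103
955 = 9×103 + 28
103 = 3×28 + 19
28 = 1×19 + 9
19 = 2×9 + 1
9 = 9×1 + 0  (stop)
So 3923/955 = [4; 9, 3, 1, 2, 9].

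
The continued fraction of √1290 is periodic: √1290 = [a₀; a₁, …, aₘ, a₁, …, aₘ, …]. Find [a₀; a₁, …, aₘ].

a₀ = ⌊√1290⌋ = 35.
With m₀=0, d₀=1 and mₖ₊₁ = dₖaₖ − mₖ, dₖ₊₁ = (n − mₖ₊₁²)/dₖ, aₖ₊₁ = ⌊(a₀+mₖ₊₁)/dₖ₊₁⌋:
  k=1: m=35, d=65, a=1
  k=2: m=30, d=6, a=10
  k=3: m=30, d=65, a=1
  k=4: m=35, d=1, a=70
d=1 and a=2a₀=70 at k=4, so the next step gives (m, d) = (35, 65) again — its k=1 value — and the period has length 4.

[35; 1, 10, 1, 70]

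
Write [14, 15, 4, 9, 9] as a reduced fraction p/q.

Using pₖ = aₖpₖ₋₁ + pₖ₋₂ and qₖ = aₖqₖ₋₁ + qₖ₋₂:
  k=0: a=14, p=14, q=1
  k=1: a=15, p=211, q=15
  k=2: a=4, p=858, q=61
  k=3: a=9, p=7933, q=564
  k=4: a=9, p=72255, q=5137

72255/5137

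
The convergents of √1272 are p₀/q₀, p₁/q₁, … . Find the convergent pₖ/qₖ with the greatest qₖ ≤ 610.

15229/427

√1272 = [35; 1, 1, 1, 70, …] (period length 4).
Convergents:
  p_0/q_0 = 35/1
  p_1/q_1 = 36/1
  p_2/q_2 = 71/2
  p_3/q_3 = 107/3
  p_4/q_4 = 7561/212
  p_5/q_5 = 7668/215
  p_6/q_6 = 15229/427
  p_7/q_7 = 22897/642
q_6 = 427 ≤ 610 < 642 = q_7, so the answer is 15229/427.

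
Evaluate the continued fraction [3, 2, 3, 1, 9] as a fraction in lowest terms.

303/88

Fold from the inside: start with 9/1.
  1 + 1/9 = 10/9
  3 + 9/10 = 39/10
  2 + 10/39 = 88/39
  3 + 39/88 = 303/88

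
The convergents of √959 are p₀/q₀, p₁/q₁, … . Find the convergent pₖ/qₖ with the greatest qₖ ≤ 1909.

√959 = [30; 1, 29, 1, 60, …] (period length 4).
Convergents:
  p_0/q_0 = 30/1
  p_1/q_1 = 31/1
  p_2/q_2 = 929/30
  p_3/q_3 = 960/31
  p_4/q_4 = 58529/1890
  p_5/q_5 = 59489/1921
q_4 = 1890 ≤ 1909 < 1921 = q_5, so the answer is 58529/1890.

58529/1890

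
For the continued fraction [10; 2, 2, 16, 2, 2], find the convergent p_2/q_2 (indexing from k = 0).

52/5

Using pₖ = aₖpₖ₋₁ + pₖ₋₂, qₖ = aₖqₖ₋₁ + qₖ₋₂ (with p₋₁=1, p₋₂=0, q₋₁=0, q₋₂=1):
  k=0: a=10, p=10, q=1
  k=1: a=2, p=21, q=2
  k=2: a=2, p=52, q=5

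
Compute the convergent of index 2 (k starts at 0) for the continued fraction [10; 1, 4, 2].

54/5

Using pₖ = aₖpₖ₋₁ + pₖ₋₂, qₖ = aₖqₖ₋₁ + qₖ₋₂ (with p₋₁=1, p₋₂=0, q₋₁=0, q₋₂=1):
  k=0: a=10, p=10, q=1
  k=1: a=1, p=11, q=1
  k=2: a=4, p=54, q=5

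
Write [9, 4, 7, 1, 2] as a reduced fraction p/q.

878/95

Fold from the inside: start with 2/1.
  1 + 1/2 = 3/2
  7 + 2/3 = 23/3
  4 + 3/23 = 95/23
  9 + 23/95 = 878/95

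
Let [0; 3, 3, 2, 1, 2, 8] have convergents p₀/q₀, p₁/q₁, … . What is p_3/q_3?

7/23

Using pₖ = aₖpₖ₋₁ + pₖ₋₂, qₖ = aₖqₖ₋₁ + qₖ₋₂ (with p₋₁=1, p₋₂=0, q₋₁=0, q₋₂=1):
  k=0: a=0, p=0, q=1
  k=1: a=3, p=1, q=3
  k=2: a=3, p=3, q=10
  k=3: a=2, p=7, q=23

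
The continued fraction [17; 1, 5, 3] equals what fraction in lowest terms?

339/19

Fold from the inside: start with 3/1.
  5 + 1/3 = 16/3
  1 + 3/16 = 19/16
  17 + 16/19 = 339/19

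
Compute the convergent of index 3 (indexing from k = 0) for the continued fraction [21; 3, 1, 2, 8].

Using pₖ = aₖpₖ₋₁ + pₖ₋₂, qₖ = aₖqₖ₋₁ + qₖ₋₂ (with p₋₁=1, p₋₂=0, q₋₁=0, q₋₂=1):
  k=0: a=21, p=21, q=1
  k=1: a=3, p=64, q=3
  k=2: a=1, p=85, q=4
  k=3: a=2, p=234, q=11

234/11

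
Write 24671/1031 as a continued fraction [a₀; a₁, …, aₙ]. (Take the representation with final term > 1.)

[23; 1, 13, 8, 9]

24671 = 23·1031 + 958
1031 = 1·958 + 73
958 = 13·73 + 9
73 = 8·9 + 1
9 = 9·1 + 0  (stop)
So 24671/1031 = [23; 1, 13, 8, 9].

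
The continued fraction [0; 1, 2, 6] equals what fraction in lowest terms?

13/19

Fold from the inside: start with 6/1.
  2 + 1/6 = 13/6
  1 + 6/13 = 19/13
  0 + 13/19 = 13/19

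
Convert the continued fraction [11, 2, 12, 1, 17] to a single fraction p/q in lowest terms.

5557/484

Using pₖ = aₖpₖ₋₁ + pₖ₋₂ and qₖ = aₖqₖ₋₁ + qₖ₋₂:
  k=0: a=11, p=11, q=1
  k=1: a=2, p=23, q=2
  k=2: a=12, p=287, q=25
  k=3: a=1, p=310, q=27
  k=4: a=17, p=5557, q=484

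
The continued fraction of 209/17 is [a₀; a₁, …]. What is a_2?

209 = 12·17 + 5   →  a_0 = 12
17 = 3·5 + 2   →  a_1 = 3
5 = 2·2 + 1   →  a_2 = 2

2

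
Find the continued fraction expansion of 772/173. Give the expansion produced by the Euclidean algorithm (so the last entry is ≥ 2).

[4; 2, 6, 6, 2]

772 = 4·173 + 80
173 = 2·80 + 13
80 = 6·13 + 2
13 = 6·2 + 1
2 = 2·1 + 0  (stop)
So 772/173 = [4; 2, 6, 6, 2].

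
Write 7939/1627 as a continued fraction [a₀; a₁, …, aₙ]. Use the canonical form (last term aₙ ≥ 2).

[4; 1, 7, 3, 3, 9, 2]

7939 = 4×1627 + 1431
1627 = 1×1431 + 196
1431 = 7×196 + 59
196 = 3×59 + 19
59 = 3×19 + 2
19 = 9×2 + 1
2 = 2×1 + 0  (stop)
So 7939/1627 = [4; 1, 7, 3, 3, 9, 2].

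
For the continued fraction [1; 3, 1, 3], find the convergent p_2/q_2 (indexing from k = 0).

5/4

Using pₖ = aₖpₖ₋₁ + pₖ₋₂, qₖ = aₖqₖ₋₁ + qₖ₋₂ (with p₋₁=1, p₋₂=0, q₋₁=0, q₋₂=1):
  k=0: a=1, p=1, q=1
  k=1: a=3, p=4, q=3
  k=2: a=1, p=5, q=4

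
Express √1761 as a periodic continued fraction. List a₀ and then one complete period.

a₀ = ⌊√1761⌋ = 41.
With m₀=0, d₀=1 and mₖ₊₁ = dₖaₖ − mₖ, dₖ₊₁ = (n − mₖ₊₁²)/dₖ, aₖ₊₁ = ⌊(a₀+mₖ₊₁)/dₖ₊₁⌋:
  k=1: m=41, d=80, a=1
  k=2: m=39, d=3, a=26
  k=3: m=39, d=80, a=1
  k=4: m=41, d=1, a=82
d=1 and a=2a₀=82 at k=4, so the next step gives (m, d) = (41, 80) again — its k=1 value — and the period has length 4.

[41; 1, 26, 1, 82]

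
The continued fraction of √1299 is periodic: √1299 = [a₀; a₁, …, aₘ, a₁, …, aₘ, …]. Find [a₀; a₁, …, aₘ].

a₀ = ⌊√1299⌋ = 36.
With m₀=0, d₀=1 and mₖ₊₁ = dₖaₖ − mₖ, dₖ₊₁ = (n − mₖ₊₁²)/dₖ, aₖ₊₁ = ⌊(a₀+mₖ₊₁)/dₖ₊₁⌋:
  k=1: m=36, d=3, a=24
  k=2: m=36, d=1, a=72
d=1 and a=2a₀=72 at k=2, so the next step gives (m, d) = (36, 3) again — its k=1 value — and the period has length 2.

[36; 24, 72]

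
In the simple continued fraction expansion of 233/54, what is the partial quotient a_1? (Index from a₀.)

3

233 = 4·54 + 17   →  a_0 = 4
54 = 3·17 + 3   →  a_1 = 3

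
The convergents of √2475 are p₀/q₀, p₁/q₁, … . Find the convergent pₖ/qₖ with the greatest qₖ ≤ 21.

199/4

√2475 = [49; 1, 2, 1, 98, …] (period length 4).
Convergents:
  p_0/q_0 = 49/1
  p_1/q_1 = 50/1
  p_2/q_2 = 149/3
  p_3/q_3 = 199/4
  p_4/q_4 = 19651/395
q_3 = 4 ≤ 21 < 395 = q_4, so the answer is 199/4.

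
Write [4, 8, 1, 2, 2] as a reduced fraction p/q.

251/61

Using pₖ = aₖpₖ₋₁ + pₖ₋₂ and qₖ = aₖqₖ₋₁ + qₖ₋₂:
  k=0: a=4, p=4, q=1
  k=1: a=8, p=33, q=8
  k=2: a=1, p=37, q=9
  k=3: a=2, p=107, q=26
  k=4: a=2, p=251, q=61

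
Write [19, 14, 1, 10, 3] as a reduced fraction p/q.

Using pₖ = aₖpₖ₋₁ + pₖ₋₂ and qₖ = aₖqₖ₋₁ + qₖ₋₂:
  k=0: a=19, p=19, q=1
  k=1: a=14, p=267, q=14
  k=2: a=1, p=286, q=15
  k=3: a=10, p=3127, q=164
  k=4: a=3, p=9667, q=507

9667/507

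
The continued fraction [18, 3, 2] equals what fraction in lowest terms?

128/7

Using pₖ = aₖpₖ₋₁ + pₖ₋₂ and qₖ = aₖqₖ₋₁ + qₖ₋₂:
  k=0: a=18, p=18, q=1
  k=1: a=3, p=55, q=3
  k=2: a=2, p=128, q=7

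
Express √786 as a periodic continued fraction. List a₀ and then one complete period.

[28; 28, 56]

a₀ = ⌊√786⌋ = 28.
With m₀=0, d₀=1 and mₖ₊₁ = dₖaₖ − mₖ, dₖ₊₁ = (n − mₖ₊₁²)/dₖ, aₖ₊₁ = ⌊(a₀+mₖ₊₁)/dₖ₊₁⌋:
  k=1: m=28, d=2, a=28
  k=2: m=28, d=1, a=56
d=1 and a=2a₀=56 at k=2, so the next step gives (m, d) = (28, 2) again — its k=1 value — and the period has length 2.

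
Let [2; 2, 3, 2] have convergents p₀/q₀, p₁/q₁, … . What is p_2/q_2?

17/7

Using pₖ = aₖpₖ₋₁ + pₖ₋₂, qₖ = aₖqₖ₋₁ + qₖ₋₂ (with p₋₁=1, p₋₂=0, q₋₁=0, q₋₂=1):
  k=0: a=2, p=2, q=1
  k=1: a=2, p=5, q=2
  k=2: a=3, p=17, q=7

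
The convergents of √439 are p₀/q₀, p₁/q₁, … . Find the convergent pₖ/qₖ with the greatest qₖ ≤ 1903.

√439 = [20; 1, 19, 1, 40, …] (period length 4).
Convergents:
  p_0/q_0 = 20/1
  p_1/q_1 = 21/1
  p_2/q_2 = 419/20
  p_3/q_3 = 440/21
  p_4/q_4 = 18019/860
  p_5/q_5 = 18459/881
  p_6/q_6 = 368740/17599
q_5 = 881 ≤ 1903 < 17599 = q_6, so the answer is 18459/881.

18459/881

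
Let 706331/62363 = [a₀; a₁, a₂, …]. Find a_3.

13

706331 = 11·62363 + 20338   →  a_0 = 11
62363 = 3·20338 + 1349   →  a_1 = 3
20338 = 15·1349 + 103   →  a_2 = 15
1349 = 13·103 + 10   →  a_3 = 13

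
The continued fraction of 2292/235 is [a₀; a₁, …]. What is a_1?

2292 = 9·235 + 177   →  a_0 = 9
235 = 1·177 + 58   →  a_1 = 1

1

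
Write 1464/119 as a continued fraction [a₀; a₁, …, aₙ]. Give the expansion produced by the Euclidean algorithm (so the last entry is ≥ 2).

1464 = 12×119 + 36
119 = 3×36 + 11
36 = 3×11 + 3
11 = 3×3 + 2
3 = 1×2 + 1
2 = 2×1 + 0  (stop)
So 1464/119 = [12; 3, 3, 3, 1, 2].

[12; 3, 3, 3, 1, 2]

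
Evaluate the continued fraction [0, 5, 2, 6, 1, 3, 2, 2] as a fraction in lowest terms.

Fold from the inside: start with 2/1.
  2 + 1/2 = 5/2
  3 + 2/5 = 17/5
  1 + 5/17 = 22/17
  6 + 17/22 = 149/22
  2 + 22/149 = 320/149
  5 + 149/320 = 1749/320
  0 + 320/1749 = 320/1749

320/1749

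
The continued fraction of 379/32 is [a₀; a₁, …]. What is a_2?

379 = 11·32 + 27   →  a_0 = 11
32 = 1·27 + 5   →  a_1 = 1
27 = 5·5 + 2   →  a_2 = 5

5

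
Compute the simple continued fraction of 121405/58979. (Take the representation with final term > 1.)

121405 = 2×58979 + 3447
58979 = 17×3447 + 380
3447 = 9×380 + 27
380 = 14×27 + 2
27 = 13×2 + 1
2 = 2×1 + 0  (stop)
So 121405/58979 = [2; 17, 9, 14, 13, 2].

[2; 17, 9, 14, 13, 2]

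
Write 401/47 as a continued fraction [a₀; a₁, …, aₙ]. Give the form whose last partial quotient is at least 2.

401 = 8×47 + 25
47 = 1×25 + 22
25 = 1×22 + 3
22 = 7×3 + 1
3 = 3×1 + 0  (stop)
So 401/47 = [8; 1, 1, 7, 3].

[8; 1, 1, 7, 3]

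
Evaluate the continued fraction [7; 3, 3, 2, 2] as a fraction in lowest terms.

409/56

Fold from the inside: start with 2/1.
  2 + 1/2 = 5/2
  3 + 2/5 = 17/5
  3 + 5/17 = 56/17
  7 + 17/56 = 409/56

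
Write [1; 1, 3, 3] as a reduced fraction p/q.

Using pₖ = aₖpₖ₋₁ + pₖ₋₂ and qₖ = aₖqₖ₋₁ + qₖ₋₂:
  k=0: a=1, p=1, q=1
  k=1: a=1, p=2, q=1
  k=2: a=3, p=7, q=4
  k=3: a=3, p=23, q=13

23/13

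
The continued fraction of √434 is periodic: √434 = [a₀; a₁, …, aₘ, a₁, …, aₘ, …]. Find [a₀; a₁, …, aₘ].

[20; 1, 4, 1, 40]

a₀ = ⌊√434⌋ = 20.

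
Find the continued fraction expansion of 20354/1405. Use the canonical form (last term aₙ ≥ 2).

20354 = 14×1405 + 684
1405 = 2×684 + 37
684 = 18×37 + 18
37 = 2×18 + 1
18 = 18×1 + 0  (stop)
So 20354/1405 = [14; 2, 18, 2, 18].

[14; 2, 18, 2, 18]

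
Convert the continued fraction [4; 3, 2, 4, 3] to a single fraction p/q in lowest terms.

Fold from the inside: start with 3/1.
  4 + 1/3 = 13/3
  2 + 3/13 = 29/13
  3 + 13/29 = 100/29
  4 + 29/100 = 429/100

429/100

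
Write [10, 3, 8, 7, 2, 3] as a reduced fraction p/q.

13633/1321

Using pₖ = aₖpₖ₋₁ + pₖ₋₂ and qₖ = aₖqₖ₋₁ + qₖ₋₂:
  k=0: a=10, p=10, q=1
  k=1: a=3, p=31, q=3
  k=2: a=8, p=258, q=25
  k=3: a=7, p=1837, q=178
  k=4: a=2, p=3932, q=381
  k=5: a=3, p=13633, q=1321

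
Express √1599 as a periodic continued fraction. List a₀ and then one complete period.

a₀ = ⌊√1599⌋ = 39.

[39; 1, 78]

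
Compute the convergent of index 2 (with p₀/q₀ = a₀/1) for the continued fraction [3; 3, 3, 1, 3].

Using pₖ = aₖpₖ₋₁ + pₖ₋₂, qₖ = aₖqₖ₋₁ + qₖ₋₂ (with p₋₁=1, p₋₂=0, q₋₁=0, q₋₂=1):
  k=0: a=3, p=3, q=1
  k=1: a=3, p=10, q=3
  k=2: a=3, p=33, q=10

33/10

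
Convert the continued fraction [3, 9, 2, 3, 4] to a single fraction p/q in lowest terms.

Fold from the inside: start with 4/1.
  3 + 1/4 = 13/4
  2 + 4/13 = 30/13
  9 + 13/30 = 283/30
  3 + 30/283 = 879/283

879/283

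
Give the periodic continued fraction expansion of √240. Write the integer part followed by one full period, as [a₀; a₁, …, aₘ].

a₀ = ⌊√240⌋ = 15.
With m₀=0, d₀=1 and mₖ₊₁ = dₖaₖ − mₖ, dₖ₊₁ = (n − mₖ₊₁²)/dₖ, aₖ₊₁ = ⌊(a₀+mₖ₊₁)/dₖ₊₁⌋:
  k=1: m=15, d=15, a=2
  k=2: m=15, d=1, a=30
d=1 and a=2a₀=30 at k=2, so the next step gives (m, d) = (15, 15) again — its k=1 value — and the period has length 2.

[15; 2, 30]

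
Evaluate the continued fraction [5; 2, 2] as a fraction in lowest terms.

27/5

Fold from the inside: start with 2/1.
  2 + 1/2 = 5/2
  5 + 2/5 = 27/5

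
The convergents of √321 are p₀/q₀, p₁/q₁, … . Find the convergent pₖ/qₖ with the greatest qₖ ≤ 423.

√321 = [17; 1, 10, 1, 34, …] (period length 4).
Convergents:
  p_0/q_0 = 17/1
  p_1/q_1 = 18/1
  p_2/q_2 = 197/11
  p_3/q_3 = 215/12
  p_4/q_4 = 7507/419
  p_5/q_5 = 7722/431
q_4 = 419 ≤ 423 < 431 = q_5, so the answer is 7507/419.

7507/419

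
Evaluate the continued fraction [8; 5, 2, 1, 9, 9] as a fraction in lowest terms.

11552/1411

Fold from the inside: start with 9/1.
  9 + 1/9 = 82/9
  1 + 9/82 = 91/82
  2 + 82/91 = 264/91
  5 + 91/264 = 1411/264
  8 + 264/1411 = 11552/1411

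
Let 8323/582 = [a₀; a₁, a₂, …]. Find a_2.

3

8323 = 14·582 + 175   →  a_0 = 14
582 = 3·175 + 57   →  a_1 = 3
175 = 3·57 + 4   →  a_2 = 3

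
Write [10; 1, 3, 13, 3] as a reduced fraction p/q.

Fold from the inside: start with 3/1.
  13 + 1/3 = 40/3
  3 + 3/40 = 123/40
  1 + 40/123 = 163/123
  10 + 123/163 = 1753/163

1753/163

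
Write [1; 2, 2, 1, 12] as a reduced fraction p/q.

Using pₖ = aₖpₖ₋₁ + pₖ₋₂ and qₖ = aₖqₖ₋₁ + qₖ₋₂:
  k=0: a=1, p=1, q=1
  k=1: a=2, p=3, q=2
  k=2: a=2, p=7, q=5
  k=3: a=1, p=10, q=7
  k=4: a=12, p=127, q=89

127/89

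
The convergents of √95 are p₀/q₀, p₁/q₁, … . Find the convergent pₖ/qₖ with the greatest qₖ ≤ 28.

39/4

√95 = [9; 1, 2, 1, 18, …] (period length 4).
Convergents:
  p_0/q_0 = 9/1
  p_1/q_1 = 10/1
  p_2/q_2 = 29/3
  p_3/q_3 = 39/4
  p_4/q_4 = 731/75
q_3 = 4 ≤ 28 < 75 = q_4, so the answer is 39/4.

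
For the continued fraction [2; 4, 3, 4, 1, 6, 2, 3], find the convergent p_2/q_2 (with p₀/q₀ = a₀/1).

29/13

Using pₖ = aₖpₖ₋₁ + pₖ₋₂, qₖ = aₖqₖ₋₁ + qₖ₋₂ (with p₋₁=1, p₋₂=0, q₋₁=0, q₋₂=1):
  k=0: a=2, p=2, q=1
  k=1: a=4, p=9, q=4
  k=2: a=3, p=29, q=13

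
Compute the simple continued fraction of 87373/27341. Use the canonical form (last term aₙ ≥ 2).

87373 = 3·27341 + 5350
27341 = 5·5350 + 591
5350 = 9·591 + 31
591 = 19·31 + 2
31 = 15·2 + 1
2 = 2·1 + 0  (stop)
So 87373/27341 = [3; 5, 9, 19, 15, 2].

[3; 5, 9, 19, 15, 2]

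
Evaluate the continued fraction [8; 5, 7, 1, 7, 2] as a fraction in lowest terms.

Fold from the inside: start with 2/1.
  7 + 1/2 = 15/2
  1 + 2/15 = 17/15
  7 + 15/17 = 134/17
  5 + 17/134 = 687/134
  8 + 134/687 = 5630/687

5630/687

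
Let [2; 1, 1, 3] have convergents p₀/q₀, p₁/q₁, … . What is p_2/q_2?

Using pₖ = aₖpₖ₋₁ + pₖ₋₂, qₖ = aₖqₖ₋₁ + qₖ₋₂ (with p₋₁=1, p₋₂=0, q₋₁=0, q₋₂=1):
  k=0: a=2, p=2, q=1
  k=1: a=1, p=3, q=1
  k=2: a=1, p=5, q=2

5/2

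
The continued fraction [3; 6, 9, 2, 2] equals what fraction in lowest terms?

908/287

Using pₖ = aₖpₖ₋₁ + pₖ₋₂ and qₖ = aₖqₖ₋₁ + qₖ₋₂:
  k=0: a=3, p=3, q=1
  k=1: a=6, p=19, q=6
  k=2: a=9, p=174, q=55
  k=3: a=2, p=367, q=116
  k=4: a=2, p=908, q=287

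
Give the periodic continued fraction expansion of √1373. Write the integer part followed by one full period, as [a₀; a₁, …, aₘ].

[37; 18, 1, 1, 18, 74]

a₀ = ⌊√1373⌋ = 37.
With m₀=0, d₀=1 and mₖ₊₁ = dₖaₖ − mₖ, dₖ₊₁ = (n − mₖ₊₁²)/dₖ, aₖ₊₁ = ⌊(a₀+mₖ₊₁)/dₖ₊₁⌋:
  k=1: m=37, d=4, a=18
  k=2: m=35, d=37, a=1
  k=3: m=2, d=37, a=1
  k=4: m=35, d=4, a=18
  k=5: m=37, d=1, a=74
d=1 and a=2a₀=74 at k=5, so the next step gives (m, d) = (37, 4) again — its k=1 value — and the period has length 5.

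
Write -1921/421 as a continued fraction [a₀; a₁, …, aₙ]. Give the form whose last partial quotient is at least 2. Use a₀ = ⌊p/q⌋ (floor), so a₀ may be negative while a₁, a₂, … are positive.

-1921 = -5×421 + 184
421 = 2×184 + 53
184 = 3×53 + 25
53 = 2×25 + 3
25 = 8×3 + 1
3 = 3×1 + 0  (stop)
So -1921/421 = [-5; 2, 3, 2, 8, 3].

[-5; 2, 3, 2, 8, 3]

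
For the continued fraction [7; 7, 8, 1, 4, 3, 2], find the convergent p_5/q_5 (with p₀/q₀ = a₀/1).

7162/1003

Using pₖ = aₖpₖ₋₁ + pₖ₋₂, qₖ = aₖqₖ₋₁ + qₖ₋₂ (with p₋₁=1, p₋₂=0, q₋₁=0, q₋₂=1):
  k=0: a=7, p=7, q=1
  k=1: a=7, p=50, q=7
  k=2: a=8, p=407, q=57
  k=3: a=1, p=457, q=64
  k=4: a=4, p=2235, q=313
  k=5: a=3, p=7162, q=1003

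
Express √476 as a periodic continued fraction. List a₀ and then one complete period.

a₀ = ⌊√476⌋ = 21.
With m₀=0, d₀=1 and mₖ₊₁ = dₖaₖ − mₖ, dₖ₊₁ = (n − mₖ₊₁²)/dₖ, aₖ₊₁ = ⌊(a₀+mₖ₊₁)/dₖ₊₁⌋:
  k=1: m=21, d=35, a=1
  k=2: m=14, d=8, a=4
  k=3: m=18, d=19, a=2
  k=4: m=20, d=4, a=10
  k=5: m=20, d=19, a=2
  k=6: m=18, d=8, a=4
  k=7: m=14, d=35, a=1
  k=8: m=21, d=1, a=42
d=1 and a=2a₀=42 at k=8, so the next step gives (m, d) = (21, 35) again — its k=1 value — and the period has length 8.

[21; 1, 4, 2, 10, 2, 4, 1, 42]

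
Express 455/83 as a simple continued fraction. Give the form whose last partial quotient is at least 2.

455 = 5×83 + 40
83 = 2×40 + 3
40 = 13×3 + 1
3 = 3×1 + 0  (stop)
So 455/83 = [5; 2, 13, 3].

[5; 2, 13, 3]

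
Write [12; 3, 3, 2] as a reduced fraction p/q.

Fold from the inside: start with 2/1.
  3 + 1/2 = 7/2
  3 + 2/7 = 23/7
  12 + 7/23 = 283/23

283/23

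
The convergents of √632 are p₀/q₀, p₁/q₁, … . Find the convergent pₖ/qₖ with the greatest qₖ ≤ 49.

1081/43

√632 = [25; 7, 6, 7, 50, …] (period length 4).
Convergents:
  p_0/q_0 = 25/1
  p_1/q_1 = 176/7
  p_2/q_2 = 1081/43
  p_3/q_3 = 7743/308
q_2 = 43 ≤ 49 < 308 = q_3, so the answer is 1081/43.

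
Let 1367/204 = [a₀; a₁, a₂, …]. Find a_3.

1367 = 6·204 + 143   →  a_0 = 6
204 = 1·143 + 61   →  a_1 = 1
143 = 2·61 + 21   →  a_2 = 2
61 = 2·21 + 19   →  a_3 = 2

2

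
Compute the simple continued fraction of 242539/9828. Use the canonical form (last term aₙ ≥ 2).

242539 = 24*9828 + 6667
9828 = 1*6667 + 3161
6667 = 2*3161 + 345
3161 = 9*345 + 56
345 = 6*56 + 9
56 = 6*9 + 2
9 = 4*2 + 1
2 = 2*1 + 0  (stop)
So 242539/9828 = [24; 1, 2, 9, 6, 6, 4, 2].

[24; 1, 2, 9, 6, 6, 4, 2]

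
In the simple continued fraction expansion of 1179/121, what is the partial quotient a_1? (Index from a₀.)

1179 = 9·121 + 90   →  a_0 = 9
121 = 1·90 + 31   →  a_1 = 1

1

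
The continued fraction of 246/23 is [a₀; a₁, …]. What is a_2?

246 = 10·23 + 16   →  a_0 = 10
23 = 1·16 + 7   →  a_1 = 1
16 = 2·7 + 2   →  a_2 = 2

2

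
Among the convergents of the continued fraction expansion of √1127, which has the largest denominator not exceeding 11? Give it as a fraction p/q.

√1127 = [33; 1, 1, 3, 33, 3, 1, 1, 66, …] (period length 8).
Convergents:
  p_0/q_0 = 33/1
  p_1/q_1 = 34/1
  p_2/q_2 = 67/2
  p_3/q_3 = 235/7
  p_4/q_4 = 7822/233
q_3 = 7 ≤ 11 < 233 = q_4, so the answer is 235/7.

235/7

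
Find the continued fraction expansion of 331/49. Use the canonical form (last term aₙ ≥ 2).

331 = 6×49 + 37
49 = 1×37 + 12
37 = 3×12 + 1
12 = 12×1 + 0  (stop)
So 331/49 = [6; 1, 3, 12].

[6; 1, 3, 12]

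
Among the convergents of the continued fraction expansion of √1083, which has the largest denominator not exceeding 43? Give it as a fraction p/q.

√1083 = [32; 1, 9, 1, 64, …] (period length 4).
Convergents:
  p_0/q_0 = 32/1
  p_1/q_1 = 33/1
  p_2/q_2 = 329/10
  p_3/q_3 = 362/11
  p_4/q_4 = 23497/714
q_3 = 11 ≤ 43 < 714 = q_4, so the answer is 362/11.

362/11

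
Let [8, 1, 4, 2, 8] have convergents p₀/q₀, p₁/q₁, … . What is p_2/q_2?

Using pₖ = aₖpₖ₋₁ + pₖ₋₂, qₖ = aₖqₖ₋₁ + qₖ₋₂ (with p₋₁=1, p₋₂=0, q₋₁=0, q₋₂=1):
  k=0: a=8, p=8, q=1
  k=1: a=1, p=9, q=1
  k=2: a=4, p=44, q=5

44/5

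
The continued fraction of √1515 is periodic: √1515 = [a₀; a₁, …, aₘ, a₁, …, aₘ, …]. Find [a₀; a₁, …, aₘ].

[38; 1, 11, 1, 76]

a₀ = ⌊√1515⌋ = 38.
With m₀=0, d₀=1 and mₖ₊₁ = dₖaₖ − mₖ, dₖ₊₁ = (n − mₖ₊₁²)/dₖ, aₖ₊₁ = ⌊(a₀+mₖ₊₁)/dₖ₊₁⌋:
  k=1: m=38, d=71, a=1
  k=2: m=33, d=6, a=11
  k=3: m=33, d=71, a=1
  k=4: m=38, d=1, a=76
d=1 and a=2a₀=76 at k=4, so the next step gives (m, d) = (38, 71) again — its k=1 value — and the period has length 4.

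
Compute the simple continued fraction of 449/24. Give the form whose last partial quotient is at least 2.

[18; 1, 2, 2, 3]

449 = 18*24 + 17
24 = 1*17 + 7
17 = 2*7 + 3
7 = 2*3 + 1
3 = 3*1 + 0  (stop)
So 449/24 = [18; 1, 2, 2, 3].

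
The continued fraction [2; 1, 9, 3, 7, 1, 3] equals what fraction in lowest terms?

Using pₖ = aₖpₖ₋₁ + pₖ₋₂ and qₖ = aₖqₖ₋₁ + qₖ₋₂:
  k=0: a=2, p=2, q=1
  k=1: a=1, p=3, q=1
  k=2: a=9, p=29, q=10
  k=3: a=3, p=90, q=31
  k=4: a=7, p=659, q=227
  k=5: a=1, p=749, q=258
  k=6: a=3, p=2906, q=1001

2906/1001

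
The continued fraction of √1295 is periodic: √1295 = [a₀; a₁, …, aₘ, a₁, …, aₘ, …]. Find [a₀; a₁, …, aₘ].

a₀ = ⌊√1295⌋ = 35.
With m₀=0, d₀=1 and mₖ₊₁ = dₖaₖ − mₖ, dₖ₊₁ = (n − mₖ₊₁²)/dₖ, aₖ₊₁ = ⌊(a₀+mₖ₊₁)/dₖ₊₁⌋:
  k=1: m=35, d=70, a=1
  k=2: m=35, d=1, a=70
d=1 and a=2a₀=70 at k=2, so the next step gives (m, d) = (35, 70) again — its k=1 value — and the period has length 2.

[35; 1, 70]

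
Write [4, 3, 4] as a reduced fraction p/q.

Using pₖ = aₖpₖ₋₁ + pₖ₋₂ and qₖ = aₖqₖ₋₁ + qₖ₋₂:
  k=0: a=4, p=4, q=1
  k=1: a=3, p=13, q=3
  k=2: a=4, p=56, q=13

56/13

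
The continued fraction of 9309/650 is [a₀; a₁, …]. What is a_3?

9309 = 14·650 + 209   →  a_0 = 14
650 = 3·209 + 23   →  a_1 = 3
209 = 9·23 + 2   →  a_2 = 9
23 = 11·2 + 1   →  a_3 = 11

11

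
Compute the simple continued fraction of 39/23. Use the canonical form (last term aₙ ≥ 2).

[1; 1, 2, 3, 2]

39 = 1*23 + 16
23 = 1*16 + 7
16 = 2*7 + 2
7 = 3*2 + 1
2 = 2*1 + 0  (stop)
So 39/23 = [1; 1, 2, 3, 2].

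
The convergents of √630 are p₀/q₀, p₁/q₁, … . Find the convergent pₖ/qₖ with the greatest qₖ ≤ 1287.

√630 = [25; 10, 50, …] (period length 2).
Convergents:
  p_0/q_0 = 25/1
  p_1/q_1 = 251/10
  p_2/q_2 = 12575/501
  p_3/q_3 = 126001/5020
q_2 = 501 ≤ 1287 < 5020 = q_3, so the answer is 12575/501.

12575/501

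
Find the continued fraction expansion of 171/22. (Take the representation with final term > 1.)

[7; 1, 3, 2, 2]

171 = 7·22 + 17
22 = 1·17 + 5
17 = 3·5 + 2
5 = 2·2 + 1
2 = 2·1 + 0  (stop)
So 171/22 = [7; 1, 3, 2, 2].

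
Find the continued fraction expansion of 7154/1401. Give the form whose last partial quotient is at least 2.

[5; 9, 2, 2, 14, 2]

7154 = 5×1401 + 149
1401 = 9×149 + 60
149 = 2×60 + 29
60 = 2×29 + 2
29 = 14×2 + 1
2 = 2×1 + 0  (stop)
So 7154/1401 = [5; 9, 2, 2, 14, 2].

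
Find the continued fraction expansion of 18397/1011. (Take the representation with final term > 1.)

[18; 5, 12, 2, 3, 2]

18397 = 18×1011 + 199
1011 = 5×199 + 16
199 = 12×16 + 7
16 = 2×7 + 2
7 = 3×2 + 1
2 = 2×1 + 0  (stop)
So 18397/1011 = [18; 5, 12, 2, 3, 2].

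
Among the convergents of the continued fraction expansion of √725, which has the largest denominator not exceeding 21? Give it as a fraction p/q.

350/13

√725 = [26; 1, 12, 2, 12, 1, 52, …] (period length 6).
Convergents:
  p_0/q_0 = 26/1
  p_1/q_1 = 27/1
  p_2/q_2 = 350/13
  p_3/q_3 = 727/27
q_2 = 13 ≤ 21 < 27 = q_3, so the answer is 350/13.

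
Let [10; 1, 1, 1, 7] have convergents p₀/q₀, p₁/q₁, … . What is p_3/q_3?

32/3

Using pₖ = aₖpₖ₋₁ + pₖ₋₂, qₖ = aₖqₖ₋₁ + qₖ₋₂ (with p₋₁=1, p₋₂=0, q₋₁=0, q₋₂=1):
  k=0: a=10, p=10, q=1
  k=1: a=1, p=11, q=1
  k=2: a=1, p=21, q=2
  k=3: a=1, p=32, q=3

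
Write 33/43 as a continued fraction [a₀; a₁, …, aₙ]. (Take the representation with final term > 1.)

33 = 0*43 + 33
43 = 1*33 + 10
33 = 3*10 + 3
10 = 3*3 + 1
3 = 3*1 + 0  (stop)
So 33/43 = [0; 1, 3, 3, 3].

[0; 1, 3, 3, 3]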